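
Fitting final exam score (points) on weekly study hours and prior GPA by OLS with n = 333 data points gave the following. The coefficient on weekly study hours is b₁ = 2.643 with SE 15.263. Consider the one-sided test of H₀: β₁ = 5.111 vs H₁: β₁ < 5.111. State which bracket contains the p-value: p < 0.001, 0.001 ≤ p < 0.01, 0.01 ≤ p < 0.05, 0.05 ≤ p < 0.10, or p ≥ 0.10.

t = (2.643 − 5.111) / 15.263 = -0.162.
df = n − k − 1 = 333 − 2 − 1 = 330.
One-sided p = P(T_{330} < t) ≈ 0.4358.
So p ≥ 0.10.

p ≥ 0.10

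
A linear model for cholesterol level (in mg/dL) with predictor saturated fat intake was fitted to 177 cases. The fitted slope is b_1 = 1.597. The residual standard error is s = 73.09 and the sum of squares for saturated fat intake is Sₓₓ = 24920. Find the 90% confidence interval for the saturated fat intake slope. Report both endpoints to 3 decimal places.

(0.831, 2.363)

SE(b_1) = s/√Sₓₓ = 73.09/√24920 = 0.463003.
df = n − 2 = 175.
t* = t_{0.05, 175} = 1.653607.
Margin = t* × SE = 1.653607 × 0.463003 = 0.76563.
CI: 1.597 ± 0.76563 → (0.831, 2.363).
With 90% confidence, each one-unit increase in saturated fat intake is associated with a change of between 0.831 and 2.363 mg/dL in cholesterol level.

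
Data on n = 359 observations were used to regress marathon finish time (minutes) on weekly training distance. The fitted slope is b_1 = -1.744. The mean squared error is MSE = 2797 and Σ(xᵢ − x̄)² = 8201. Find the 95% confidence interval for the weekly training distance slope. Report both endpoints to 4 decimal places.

(-2.8925, -0.5955)

SE(b_1) = √(MSE/Sₓₓ) = √(2797/8201) = 0.584.
df = n − 2 = 357.
t* = t_{0.025, 357} = 1.966631.
Margin = t* × SE = 1.966631 × 0.584 = 1.148513.
CI: -1.744 ± 1.148513 → (-2.8925, -0.5955).
With 95% confidence, each one-unit increase in weekly training distance is associated with a change of between -2.8925 and -0.5955 minutes in marathon finish time.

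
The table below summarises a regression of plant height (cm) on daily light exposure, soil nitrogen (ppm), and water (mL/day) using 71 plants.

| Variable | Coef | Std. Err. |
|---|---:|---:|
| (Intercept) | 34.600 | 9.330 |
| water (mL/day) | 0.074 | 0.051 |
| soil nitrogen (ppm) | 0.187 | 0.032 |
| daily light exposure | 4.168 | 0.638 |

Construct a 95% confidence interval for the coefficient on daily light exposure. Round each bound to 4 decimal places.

(2.8945, 5.4415)

Read off: b = 4.168, SE = 0.638 for daily light exposure.
df = n − k − 1 = 71 − 3 − 1 = 67.
t* = t_{0.025, 67} = 1.996008.
Margin = t* × SE = 1.996008 × 0.638 = 1.273453.
CI: 4.168 ± 1.273453 → (2.8945, 5.4415).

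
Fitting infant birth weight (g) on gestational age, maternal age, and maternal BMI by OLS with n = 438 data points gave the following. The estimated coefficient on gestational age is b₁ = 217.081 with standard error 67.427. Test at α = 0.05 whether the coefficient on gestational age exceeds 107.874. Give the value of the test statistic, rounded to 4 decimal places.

t = 1.6196

H₀: β₁ = 107.874 vs H₁: β₁ > 107.874.
t = (b₁ − β₁⁰)/SE = (217.081 − 107.874) / 67.427 = 1.6196.
df = n − k − 1 = 438 − 3 − 1 = 434.
One-sided p ≈ 0.0530, which is ≥ 0.05, so fail to reject H₀.
The data do not give significant evidence that the true slope on gestational age exceeds 107.874 g per unit, holding the other predictors fixed.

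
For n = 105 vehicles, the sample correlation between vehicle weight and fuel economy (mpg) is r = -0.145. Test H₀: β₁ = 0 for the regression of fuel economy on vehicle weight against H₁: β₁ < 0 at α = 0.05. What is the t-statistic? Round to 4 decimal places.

t = -1.4873

t = r·√(n − 2)/√(1 − r²) = -0.145·√103/√0.978975 = -1.4873.
df = n − 2 = 103.
One-sided p ≈ 0.0700, which is ≥ 0.05, so fail to reject H₀.
The data do not give significant evidence of a linear association between vehicle weight and fuel economy.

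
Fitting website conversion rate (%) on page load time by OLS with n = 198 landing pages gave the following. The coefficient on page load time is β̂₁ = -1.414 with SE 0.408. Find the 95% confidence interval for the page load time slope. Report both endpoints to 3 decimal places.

(-2.219, -0.609)

df = n − 2 = 198 − 2 = 196.
t* = t_{0.025, 196} = 1.972141.
Margin = t* × SE = 1.972141 × 0.408 = 0.80463.
CI: -1.414 ± 0.80463 → (-2.219, -0.609).
With 95% confidence, each one-unit increase in page load time is associated with a change of between -2.219 and -0.609 % in website conversion rate.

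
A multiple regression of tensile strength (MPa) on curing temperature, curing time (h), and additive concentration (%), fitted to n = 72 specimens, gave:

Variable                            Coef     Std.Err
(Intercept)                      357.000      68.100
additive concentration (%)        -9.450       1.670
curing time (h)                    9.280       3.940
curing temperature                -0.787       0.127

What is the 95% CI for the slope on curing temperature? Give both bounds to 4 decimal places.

Read off: b = -0.787, SE = 0.127 for curing temperature.
df = n − k − 1 = 72 − 3 − 1 = 68.
t* = t_{0.025, 68} = 1.995469.
Margin = t* × SE = 1.995469 × 0.127 = 0.253425.
CI: -0.787 ± 0.253425 → (-1.0404, -0.5336).

(-1.0404, -0.5336)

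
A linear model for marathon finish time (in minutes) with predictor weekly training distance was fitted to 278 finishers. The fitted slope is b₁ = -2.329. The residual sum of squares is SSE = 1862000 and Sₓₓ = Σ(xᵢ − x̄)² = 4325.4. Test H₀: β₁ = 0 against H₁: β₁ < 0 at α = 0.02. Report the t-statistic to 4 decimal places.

t = -1.8649

MSE = SSE/(n − 2) = 1862000/276 = 6746.38.
SE(b₁) = √(MSE/Sₓₓ) = √(6746.38/4325.4) = 1.24888.
t = -2.329 / 1.24888 = -1.8649.
df = n − 2 = 276.
One-sided p ≈ 0.0316, which is ≥ 0.02, so fail to reject H₀.
The data do not give significant evidence that the true slope on weekly training distance is negative.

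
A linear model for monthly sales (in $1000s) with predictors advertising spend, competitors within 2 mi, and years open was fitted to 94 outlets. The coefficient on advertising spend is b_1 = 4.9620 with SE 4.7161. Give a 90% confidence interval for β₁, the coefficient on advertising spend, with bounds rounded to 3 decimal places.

df = n − k − 1 = 94 − 3 − 1 = 90.
t* = t_{0.05, 90} = 1.661961.
Margin = t* × SE = 1.661961 × 4.7161 = 7.83797.
CI: 4.9620 ± 7.83797 → (-2.876, 12.800).
With 90% confidence, each one-unit increase in advertising spend is associated with a change of between -2.876 and 12.800 $1000s in monthly sales, holding the other predictors fixed.

(-2.876, 12.800)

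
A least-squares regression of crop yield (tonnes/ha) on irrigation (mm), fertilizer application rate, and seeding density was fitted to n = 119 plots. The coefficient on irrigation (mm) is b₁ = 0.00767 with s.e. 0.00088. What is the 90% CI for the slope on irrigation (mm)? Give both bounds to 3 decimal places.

(0.006, 0.009)

df = n − k − 1 = 119 − 3 − 1 = 115.
t* = t_{0.05, 115} = 1.658212.
Margin = t* × SE = 1.658212 × 0.00088 = 0.00146.
CI: 0.00767 ± 0.00146 → (0.006, 0.009).
With 90% confidence, each one-unit increase in irrigation (mm) is associated with a change of between 0.006 and 0.009 tonnes/ha in crop yield, holding the other predictors fixed.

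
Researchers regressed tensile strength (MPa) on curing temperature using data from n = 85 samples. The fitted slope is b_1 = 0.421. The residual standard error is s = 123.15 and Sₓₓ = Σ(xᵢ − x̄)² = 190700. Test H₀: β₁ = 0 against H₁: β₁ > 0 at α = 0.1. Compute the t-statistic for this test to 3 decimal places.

t = 1.493

SE(b_1) = s/√Sₓₓ = 123.15/√190700 = 0.282006.
t = 0.421 / 0.282006 = 1.493.
df = n − 2 = 83.
One-sided p ≈ 0.0696, which is < 0.1, so reject H₀.
There is evidence that the true slope on curing temperature is positive.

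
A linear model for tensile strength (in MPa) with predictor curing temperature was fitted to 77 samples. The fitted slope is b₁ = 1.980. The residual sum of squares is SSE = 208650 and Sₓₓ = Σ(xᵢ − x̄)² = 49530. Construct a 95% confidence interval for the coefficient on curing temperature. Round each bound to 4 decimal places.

(1.5079, 2.4521)

MSE = SSE/(n − 2) = 208650/75 = 2782.
SE(b₁) = √(MSE/Sₓₓ) = √(2782/49530) = 0.236998.
df = n − 2 = 75.
t* = t_{0.025, 75} = 1.992102.
Margin = t* × SE = 1.992102 × 0.236998 = 0.472124.
CI: 1.980 ± 0.472124 → (1.5079, 2.4521).
With 95% confidence, each one-unit increase in curing temperature is associated with a change of between 1.5079 and 2.4521 MPa in tensile strength.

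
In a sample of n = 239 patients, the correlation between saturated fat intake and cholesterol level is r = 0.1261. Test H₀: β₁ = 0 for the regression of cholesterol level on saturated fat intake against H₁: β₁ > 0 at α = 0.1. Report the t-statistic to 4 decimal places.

t = r·√(n − 2)/√(1 − r²) = 0.1261·√237/√0.984099 = 1.9569.
df = n − 2 = 237.
One-sided p ≈ 0.0258, which is < 0.1, so reject H₀.
There is evidence of a linear association between saturated fat intake and cholesterol level.

t = 1.9569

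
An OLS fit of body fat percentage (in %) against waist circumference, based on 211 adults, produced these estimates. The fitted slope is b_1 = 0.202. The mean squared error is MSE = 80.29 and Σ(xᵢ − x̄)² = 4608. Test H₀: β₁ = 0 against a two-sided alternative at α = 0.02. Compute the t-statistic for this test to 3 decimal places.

SE(b_1) = √(MSE/Sₓₓ) = √(80.29/4608) = 0.132.
t = 0.202 / 0.132 = 1.530.
df = n − 2 = 209.
Two-sided p ≈ 0.1275, which is ≥ 0.02, so fail to reject H₀.
The data do not give significant evidence of an association between waist circumference and body fat percentage.

t = 1.530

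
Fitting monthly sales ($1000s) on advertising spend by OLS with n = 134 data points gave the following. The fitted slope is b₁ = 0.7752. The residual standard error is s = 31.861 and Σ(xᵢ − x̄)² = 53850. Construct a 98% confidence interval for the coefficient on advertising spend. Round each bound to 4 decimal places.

(0.4519, 1.0985)

SE(b₁) = s/√Sₓₓ = 31.861/√53850 = 0.137299.
df = n − 2 = 132.
t* = t_{0.01, 132} = 2.35493.
Margin = t* × SE = 2.35493 × 0.137299 = 0.323329.
CI: 0.7752 ± 0.323329 → (0.4519, 1.0985).
With 98% confidence, each one-unit increase in advertising spend is associated with a change of between 0.4519 and 1.0985 $1000s in monthly sales.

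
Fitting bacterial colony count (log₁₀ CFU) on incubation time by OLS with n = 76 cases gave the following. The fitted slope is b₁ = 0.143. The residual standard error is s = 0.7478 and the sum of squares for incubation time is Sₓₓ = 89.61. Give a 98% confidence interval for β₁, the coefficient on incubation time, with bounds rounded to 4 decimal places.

SE(b₁) = s/√Sₓₓ = 0.7478/√89.61 = 0.0789964.
df = n − 2 = 74.
t* = t_{0.01, 74} = 2.377802.
Margin = t* × SE = 2.377802 × 0.0789964 = 0.187838.
CI: 0.143 ± 0.187838 → (-0.0448, 0.3308).
With 98% confidence, each one-unit increase in incubation time is associated with a change of between -0.0448 and 0.3308 log₁₀ CFU in bacterial colony count.

(-0.0448, 0.3308)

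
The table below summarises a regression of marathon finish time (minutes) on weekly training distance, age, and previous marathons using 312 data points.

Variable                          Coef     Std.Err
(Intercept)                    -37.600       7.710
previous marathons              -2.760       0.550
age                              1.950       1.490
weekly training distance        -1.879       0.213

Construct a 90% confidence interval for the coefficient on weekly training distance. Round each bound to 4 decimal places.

(-2.2304, -1.5276)

Read off: b = -1.879, SE = 0.213 for weekly training distance.
df = n − k − 1 = 312 − 3 − 1 = 308.
t* = t_{0.05, 308} = 1.649816.
Margin = t* × SE = 1.649816 × 0.213 = 0.351411.
CI: -1.879 ± 0.351411 → (-2.2304, -1.5276).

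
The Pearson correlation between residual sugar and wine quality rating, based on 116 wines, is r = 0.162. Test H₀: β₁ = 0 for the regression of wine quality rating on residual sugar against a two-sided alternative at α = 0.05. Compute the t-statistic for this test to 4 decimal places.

t = 1.7528

t = r·√(n − 2)/√(1 − r²) = 0.162·√114/√0.973756 = 1.7528.
df = n − 2 = 114.
Two-sided p ≈ 0.0823, which is ≥ 0.05, so fail to reject H₀.
The data do not give significant evidence of a linear association between residual sugar and wine quality rating.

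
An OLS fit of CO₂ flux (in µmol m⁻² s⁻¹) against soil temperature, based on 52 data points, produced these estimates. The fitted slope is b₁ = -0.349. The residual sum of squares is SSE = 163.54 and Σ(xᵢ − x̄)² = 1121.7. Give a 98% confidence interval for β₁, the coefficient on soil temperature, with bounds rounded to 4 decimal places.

(-0.4788, -0.2192)

MSE = SSE/(n − 2) = 163.54/50 = 3.2708.
SE(b₁) = √(MSE/Sₓₓ) = √(3.2708/1121.7) = 0.0539994.
df = n − 2 = 50.
t* = t_{0.01, 50} = 2.403272.
Margin = t* × SE = 2.403272 × 0.0539994 = 0.129775.
CI: -0.349 ± 0.129775 → (-0.4788, -0.2192).
With 98% confidence, each one-unit increase in soil temperature is associated with a change of between -0.4788 and -0.2192 µmol m⁻² s⁻¹ in CO₂ flux.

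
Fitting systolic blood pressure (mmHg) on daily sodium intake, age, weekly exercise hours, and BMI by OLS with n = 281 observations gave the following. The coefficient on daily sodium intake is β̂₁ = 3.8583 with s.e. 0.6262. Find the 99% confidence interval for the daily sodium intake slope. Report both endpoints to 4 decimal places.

df = n − k − 1 = 281 − 4 − 1 = 276.
t* = t_{0.005, 276} = 2.593759.
Margin = t* × SE = 2.593759 × 0.6262 = 1.624212.
CI: 3.8583 ± 1.624212 → (2.2341, 5.4825).
With 99% confidence, each one-unit increase in daily sodium intake is associated with a change of between 2.2341 and 5.4825 mmHg in systolic blood pressure, holding the other predictors fixed.

(2.2341, 5.4825)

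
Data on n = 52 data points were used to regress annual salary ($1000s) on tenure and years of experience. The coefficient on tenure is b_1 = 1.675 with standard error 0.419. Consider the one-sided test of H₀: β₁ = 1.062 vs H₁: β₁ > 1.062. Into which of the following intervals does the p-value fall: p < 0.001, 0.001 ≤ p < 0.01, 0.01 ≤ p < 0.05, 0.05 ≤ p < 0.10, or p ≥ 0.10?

0.05 ≤ p < 0.10

t = (1.675 − 1.062) / 0.419 = 1.463.
df = n − k − 1 = 52 − 2 − 1 = 49.
One-sided p = P(T_{49} > t) ≈ 0.0749.
So 0.05 ≤ p < 0.10.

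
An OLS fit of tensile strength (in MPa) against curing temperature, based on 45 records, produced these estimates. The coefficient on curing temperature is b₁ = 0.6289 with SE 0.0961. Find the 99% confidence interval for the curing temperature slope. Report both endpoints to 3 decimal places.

df = n − 2 = 45 − 2 = 43.
t* = t_{0.005, 43} = 2.695102.
Margin = t* × SE = 2.695102 × 0.0961 = 0.25900.
CI: 0.6289 ± 0.25900 → (0.370, 0.888).
With 99% confidence, each one-unit increase in curing temperature is associated with a change of between 0.370 and 0.888 MPa in tensile strength.

(0.370, 0.888)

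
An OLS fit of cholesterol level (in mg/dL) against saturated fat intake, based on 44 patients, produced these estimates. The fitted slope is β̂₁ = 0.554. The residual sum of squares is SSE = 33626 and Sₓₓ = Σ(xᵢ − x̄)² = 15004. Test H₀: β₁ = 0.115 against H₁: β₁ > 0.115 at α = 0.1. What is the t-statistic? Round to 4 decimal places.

t = 1.9004

MSE = SSE/(n − 2) = 33626/42 = 800.619.
SE(β̂₁) = √(MSE/Sₓₓ) = √(800.619/15004) = 0.230999.
t = (0.554 − 0.115) / 0.230999 = 1.9004.
df = n − 2 = 42.
One-sided p ≈ 0.0321, which is < 0.1, so reject H₀.
There is evidence that the true slope on saturated fat intake exceeds 0.115 mg/dL per unit.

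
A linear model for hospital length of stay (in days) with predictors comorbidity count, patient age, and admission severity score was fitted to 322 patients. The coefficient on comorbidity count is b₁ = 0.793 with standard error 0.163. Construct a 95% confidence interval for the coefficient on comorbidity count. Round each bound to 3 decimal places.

df = n − k − 1 = 322 − 3 − 1 = 318.
t* = t_{0.025, 318} = 1.967452.
Margin = t* × SE = 1.967452 × 0.163 = 0.32069.
CI: 0.793 ± 0.32069 → (0.472, 1.114).
With 95% confidence, each one-unit increase in comorbidity count is associated with a change of between 0.472 and 1.114 days in hospital length of stay, holding the other predictors fixed.

(0.472, 1.114)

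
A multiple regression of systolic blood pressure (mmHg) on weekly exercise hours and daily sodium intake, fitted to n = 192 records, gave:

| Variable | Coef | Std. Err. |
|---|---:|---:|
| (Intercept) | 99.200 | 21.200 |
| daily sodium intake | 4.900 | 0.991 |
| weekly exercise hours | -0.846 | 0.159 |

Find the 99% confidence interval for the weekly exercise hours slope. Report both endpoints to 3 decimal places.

Read off: b = -0.846, SE = 0.159 for weekly exercise hours.
df = n − k − 1 = 192 − 2 − 1 = 189.
t* = t_{0.005, 189} = 2.602092.
Margin = t* × SE = 2.602092 × 0.159 = 0.41373.
CI: -0.846 ± 0.41373 → (-1.260, -0.432).

(-1.260, -0.432)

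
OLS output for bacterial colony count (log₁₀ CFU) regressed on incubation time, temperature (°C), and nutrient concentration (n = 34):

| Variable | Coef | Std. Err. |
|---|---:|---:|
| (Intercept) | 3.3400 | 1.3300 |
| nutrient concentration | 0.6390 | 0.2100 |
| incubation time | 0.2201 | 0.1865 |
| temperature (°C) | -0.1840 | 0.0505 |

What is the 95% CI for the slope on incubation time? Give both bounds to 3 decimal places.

Read off: b = 0.2201, SE = 0.1865 for incubation time.
df = n − k − 1 = 34 − 3 − 1 = 30.
t* = t_{0.025, 30} = 2.042272.
Margin = t* × SE = 2.042272 × 0.1865 = 0.38088.
CI: 0.2201 ± 0.38088 → (-0.161, 0.601).

(-0.161, 0.601)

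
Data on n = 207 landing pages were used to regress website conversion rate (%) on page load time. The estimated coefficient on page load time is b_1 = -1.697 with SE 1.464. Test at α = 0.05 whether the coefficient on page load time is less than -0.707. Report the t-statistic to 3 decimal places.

H₀: β₁ = -0.707 vs H₁: β₁ < -0.707.
t = (b_1 − β₁⁰)/SE = (-1.697 − (-0.707)) / 1.464 = -0.676.
df = n − 2 = 207 − 2 = 205.
One-sided p ≈ 0.2498, which is ≥ 0.05, so fail to reject H₀.
The data do not give significant evidence that the true slope on page load time is below -0.707 % per unit.

t = -0.676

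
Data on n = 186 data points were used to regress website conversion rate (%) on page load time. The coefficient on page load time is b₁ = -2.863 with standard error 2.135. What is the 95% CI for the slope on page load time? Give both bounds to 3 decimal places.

df = n − 2 = 186 − 2 = 184.
t* = t_{0.025, 184} = 1.972941.
Margin = t* × SE = 1.972941 × 2.135 = 4.21223.
CI: -2.863 ± 4.21223 → (-7.075, 1.349).
With 95% confidence, each one-unit increase in page load time is associated with a change of between -7.075 and 1.349 % in website conversion rate.

(-7.075, 1.349)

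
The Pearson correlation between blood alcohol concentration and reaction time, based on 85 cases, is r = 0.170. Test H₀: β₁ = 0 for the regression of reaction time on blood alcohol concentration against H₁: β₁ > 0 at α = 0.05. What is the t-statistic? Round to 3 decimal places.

t = 1.572

t = r·√(n − 2)/√(1 − r²) = 0.170·√83/√0.9711 = 1.572.
df = n − 2 = 83.
One-sided p ≈ 0.0599, which is ≥ 0.05, so fail to reject H₀.
The data do not give significant evidence of a linear association between blood alcohol concentration and reaction time.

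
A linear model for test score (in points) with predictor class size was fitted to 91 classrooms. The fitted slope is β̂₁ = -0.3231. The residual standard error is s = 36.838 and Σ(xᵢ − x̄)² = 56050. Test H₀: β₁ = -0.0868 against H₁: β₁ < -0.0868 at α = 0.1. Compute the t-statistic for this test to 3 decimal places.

SE(β̂₁) = s/√Sₓₓ = 36.838/√56050 = 0.1556.
t = (-0.3231 − (-0.0868)) / 0.1556 = -1.519.
df = n − 2 = 89.
One-sided p ≈ 0.0662, which is < 0.1, so reject H₀.
There is evidence that the true slope on class size is below -0.0868 points per unit.

t = -1.519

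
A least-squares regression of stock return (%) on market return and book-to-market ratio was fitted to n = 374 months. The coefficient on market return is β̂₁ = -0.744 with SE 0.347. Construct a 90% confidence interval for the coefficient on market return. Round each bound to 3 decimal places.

(-1.316, -0.172)

df = n − k − 1 = 374 − 2 − 1 = 371.
t* = t_{0.05, 371} = 1.648971.
Margin = t* × SE = 1.648971 × 0.347 = 0.57219.
CI: -0.744 ± 0.57219 → (-1.316, -0.172).
With 90% confidence, each one-unit increase in market return is associated with a change of between -1.316 and -0.172 % in stock return, holding the other predictors fixed.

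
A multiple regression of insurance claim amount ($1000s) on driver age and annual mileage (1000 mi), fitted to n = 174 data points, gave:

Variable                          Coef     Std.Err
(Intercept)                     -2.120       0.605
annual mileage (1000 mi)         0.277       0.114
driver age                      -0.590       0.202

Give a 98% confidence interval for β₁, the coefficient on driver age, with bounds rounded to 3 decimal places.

(-1.064, -0.116)

Read off: b = -0.590, SE = 0.202 for driver age.
df = n − k − 1 = 174 − 2 − 1 = 171.
t* = t_{0.01, 171} = 2.348352.
Margin = t* × SE = 2.348352 × 0.202 = 0.47437.
CI: -0.590 ± 0.47437 → (-1.064, -0.116).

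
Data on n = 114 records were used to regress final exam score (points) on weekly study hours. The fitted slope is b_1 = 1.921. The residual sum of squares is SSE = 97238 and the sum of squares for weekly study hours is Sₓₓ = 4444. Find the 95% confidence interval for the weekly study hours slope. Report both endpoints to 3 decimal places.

MSE = SSE/(n − 2) = 97238/112 = 868.196.
SE(b_1) = √(MSE/Sₓₓ) = √(868.196/4444) = 0.442.
df = n − 2 = 112.
t* = t_{0.025, 112} = 1.981372.
Margin = t* × SE = 1.981372 × 0.442 = 0.87577.
CI: 1.921 ± 0.87577 → (1.045, 2.797).
With 95% confidence, each one-unit increase in weekly study hours is associated with a change of between 1.045 and 2.797 points in final exam score.

(1.045, 2.797)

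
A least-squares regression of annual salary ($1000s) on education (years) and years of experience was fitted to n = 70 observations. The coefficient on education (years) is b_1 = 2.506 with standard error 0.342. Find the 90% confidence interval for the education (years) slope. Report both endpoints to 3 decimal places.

df = n − k − 1 = 70 − 2 − 1 = 67.
t* = t_{0.05, 67} = 1.667916.
Margin = t* × SE = 1.667916 × 0.342 = 0.57043.
CI: 2.506 ± 0.57043 → (1.936, 3.076).
With 90% confidence, each one-unit increase in education (years) is associated with a change of between 1.936 and 3.076 $1000s in annual salary, holding the other predictors fixed.

(1.936, 3.076)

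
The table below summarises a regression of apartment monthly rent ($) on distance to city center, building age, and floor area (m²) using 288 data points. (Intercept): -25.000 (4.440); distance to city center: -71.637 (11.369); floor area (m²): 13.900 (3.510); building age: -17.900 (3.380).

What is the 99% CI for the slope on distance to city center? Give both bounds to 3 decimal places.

(-101.120, -42.154)

Read off: b = -71.637, SE = 11.369 for distance to city center.
df = n − k − 1 = 288 − 3 − 1 = 284.
t* = t_{0.005, 284} = 2.593251.
Margin = t* × SE = 2.593251 × 11.369 = 29.48267.
CI: -71.637 ± 29.48267 → (-101.120, -42.154).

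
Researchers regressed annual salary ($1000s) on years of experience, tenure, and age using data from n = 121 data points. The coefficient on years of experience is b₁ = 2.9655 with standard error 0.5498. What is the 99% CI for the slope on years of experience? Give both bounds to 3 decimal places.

(1.526, 4.405)

df = n − k − 1 = 121 − 3 − 1 = 117.
t* = t_{0.005, 117} = 2.618504.
Margin = t* × SE = 2.618504 × 0.5498 = 1.43965.
CI: 2.9655 ± 1.43965 → (1.526, 4.405).
With 99% confidence, each one-unit increase in years of experience is associated with a change of between 1.526 and 4.405 $1000s in annual salary, holding the other predictors fixed.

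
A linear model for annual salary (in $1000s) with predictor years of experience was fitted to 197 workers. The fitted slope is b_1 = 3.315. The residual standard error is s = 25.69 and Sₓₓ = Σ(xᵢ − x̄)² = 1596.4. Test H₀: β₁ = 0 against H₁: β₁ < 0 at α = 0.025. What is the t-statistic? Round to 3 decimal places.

SE(b_1) = s/√Sₓₓ = 25.69/√1596.4 = 0.642974.
t = 3.315 / 0.642974 = 5.156.
df = n − 2 = 195.
One-sided p ≈ 1.0000, which is ≥ 0.025, so fail to reject H₀.
The data do not give significant evidence that the true slope on years of experience is negative.

t = 5.156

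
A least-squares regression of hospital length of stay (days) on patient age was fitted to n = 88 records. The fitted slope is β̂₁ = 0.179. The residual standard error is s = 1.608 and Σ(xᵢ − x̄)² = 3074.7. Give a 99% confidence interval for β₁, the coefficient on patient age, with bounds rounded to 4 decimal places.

(0.1026, 0.2554)

SE(β̂₁) = s/√Sₓₓ = 1.608/√3074.7 = 0.0289991.
df = n − 2 = 86.
t* = t_{0.005, 86} = 2.634212.
Margin = t* × SE = 2.634212 × 0.0289991 = 0.076390.
CI: 0.179 ± 0.076390 → (0.1026, 0.2554).
With 99% confidence, each one-unit increase in patient age is associated with a change of between 0.1026 and 0.2554 days in hospital length of stay.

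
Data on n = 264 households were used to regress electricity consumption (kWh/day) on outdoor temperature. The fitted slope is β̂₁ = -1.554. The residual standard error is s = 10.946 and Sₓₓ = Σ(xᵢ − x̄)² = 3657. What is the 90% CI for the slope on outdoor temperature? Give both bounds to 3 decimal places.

SE(β̂₁) = s/√Sₓₓ = 10.946/√3657 = 0.181006.
df = n − 2 = 262.
t* = t_{0.05, 262} = 1.65069.
Margin = t* × SE = 1.65069 × 0.181006 = 0.29878.
CI: -1.554 ± 0.29878 → (-1.853, -1.255).
With 90% confidence, each one-unit increase in outdoor temperature is associated with a change of between -1.853 and -1.255 kWh/day in electricity consumption.

(-1.853, -1.255)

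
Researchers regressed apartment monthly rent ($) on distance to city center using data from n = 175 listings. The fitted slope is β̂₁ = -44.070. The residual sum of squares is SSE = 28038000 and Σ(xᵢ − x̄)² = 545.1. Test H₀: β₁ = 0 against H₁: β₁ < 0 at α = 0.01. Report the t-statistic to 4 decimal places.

MSE = SSE/(n − 2) = 28038000/173 = 162069.
SE(β̂₁) = √(MSE/Sₓₓ) = √(162069/545.1) = 17.243.
t = -44.070 / 17.243 = -2.5558.
df = n − 2 = 173.
One-sided p ≈ 0.0057, which is < 0.01, so reject H₀.
There is evidence that the true slope on distance to city center is negative.

t = -2.5558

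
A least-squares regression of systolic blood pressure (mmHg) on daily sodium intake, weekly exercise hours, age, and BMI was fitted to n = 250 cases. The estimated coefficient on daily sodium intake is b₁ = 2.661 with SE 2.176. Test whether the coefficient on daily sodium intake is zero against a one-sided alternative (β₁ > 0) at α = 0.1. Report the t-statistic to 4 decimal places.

t = 1.2229

H₀: β₁ = 0 vs H₁: β₁ > 0.
t = (b₁ − β₁⁰)/SE = 2.661 / 2.176 = 1.2229.
df = n − k − 1 = 250 − 4 − 1 = 245.
One-sided p ≈ 0.1113, which is ≥ 0.1, so fail to reject H₀.
The data do not give significant evidence that the true slope on daily sodium intake is positive, holding the other predictors fixed.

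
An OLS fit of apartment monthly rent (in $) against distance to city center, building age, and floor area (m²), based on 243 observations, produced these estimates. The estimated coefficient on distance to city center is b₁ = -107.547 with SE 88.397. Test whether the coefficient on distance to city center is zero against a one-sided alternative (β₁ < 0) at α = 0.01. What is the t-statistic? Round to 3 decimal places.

t = -1.217

H₀: β₁ = 0 vs H₁: β₁ < 0.
t = (b₁ − β₁⁰)/SE = -107.547 / 88.397 = -1.217.
df = n − k − 1 = 243 − 3 − 1 = 239.
One-sided p ≈ 0.1125, which is ≥ 0.01, so fail to reject H₀.
The data do not give significant evidence that the true slope on distance to city center is negative, holding the other predictors fixed.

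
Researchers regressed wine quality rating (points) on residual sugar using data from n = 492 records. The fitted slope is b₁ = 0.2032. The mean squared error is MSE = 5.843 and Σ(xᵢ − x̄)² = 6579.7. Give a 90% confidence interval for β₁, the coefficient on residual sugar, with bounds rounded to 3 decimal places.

(0.154, 0.252)

SE(b₁) = √(MSE/Sₓₓ) = √(5.843/6579.7) = 0.0297999.
df = n − 2 = 490.
t* = t_{0.05, 490} = 1.647969.
Margin = t* × SE = 1.647969 × 0.0297999 = 0.04911.
CI: 0.2032 ± 0.04911 → (0.154, 0.252).
With 90% confidence, each one-unit increase in residual sugar is associated with a change of between 0.154 and 0.252 points in wine quality rating.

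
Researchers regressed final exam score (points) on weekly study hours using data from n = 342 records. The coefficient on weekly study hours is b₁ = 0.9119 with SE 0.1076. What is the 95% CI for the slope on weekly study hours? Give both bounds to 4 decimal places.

(0.7003, 1.1235)

df = n − 2 = 342 − 2 = 340.
t* = t_{0.025, 340} = 1.966966.
Margin = t* × SE = 1.966966 × 0.1076 = 0.211646.
CI: 0.9119 ± 0.211646 → (0.7003, 1.1235).
With 95% confidence, each one-unit increase in weekly study hours is associated with a change of between 0.7003 and 1.1235 points in final exam score.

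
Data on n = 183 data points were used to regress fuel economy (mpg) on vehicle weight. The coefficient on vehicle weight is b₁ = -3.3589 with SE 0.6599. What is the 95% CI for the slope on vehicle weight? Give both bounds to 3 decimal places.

df = n − 2 = 183 − 2 = 181.
t* = t_{0.025, 181} = 1.973157.
Margin = t* × SE = 1.973157 × 0.6599 = 1.30209.
CI: -3.3589 ± 1.30209 → (-4.661, -2.057).
With 95% confidence, each one-unit increase in vehicle weight is associated with a change of between -4.661 and -2.057 mpg in fuel economy.

(-4.661, -2.057)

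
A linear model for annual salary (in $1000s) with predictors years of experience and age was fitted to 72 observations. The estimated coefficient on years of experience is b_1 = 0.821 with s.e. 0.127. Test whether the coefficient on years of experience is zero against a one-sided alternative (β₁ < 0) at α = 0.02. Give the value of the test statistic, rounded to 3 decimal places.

t = 6.465

H₀: β₁ = 0 vs H₁: β₁ < 0.
t = (b_1 − β₁⁰)/SE = 0.821 / 0.127 = 6.465.
df = n − k − 1 = 72 − 2 − 1 = 69.
One-sided p ≈ 1.0000, which is ≥ 0.02, so fail to reject H₀.
The data do not give significant evidence that the true slope on years of experience is negative, holding the other predictors fixed.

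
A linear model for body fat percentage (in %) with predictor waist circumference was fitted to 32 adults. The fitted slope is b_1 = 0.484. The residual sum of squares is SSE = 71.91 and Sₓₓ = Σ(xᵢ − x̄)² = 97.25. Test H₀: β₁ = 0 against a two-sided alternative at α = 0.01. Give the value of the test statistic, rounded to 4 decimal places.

t = 3.0829

MSE = SSE/(n − 2) = 71.91/30 = 2.397.
SE(b_1) = √(MSE/Sₓₓ) = √(2.397/97.25) = 0.156996.
t = 0.484 / 0.156996 = 3.0829.
df = n − 2 = 30.
Two-sided p ≈ 0.0044, which is < 0.01, so reject H₀.
There is evidence that waist circumference is associated with body fat percentage.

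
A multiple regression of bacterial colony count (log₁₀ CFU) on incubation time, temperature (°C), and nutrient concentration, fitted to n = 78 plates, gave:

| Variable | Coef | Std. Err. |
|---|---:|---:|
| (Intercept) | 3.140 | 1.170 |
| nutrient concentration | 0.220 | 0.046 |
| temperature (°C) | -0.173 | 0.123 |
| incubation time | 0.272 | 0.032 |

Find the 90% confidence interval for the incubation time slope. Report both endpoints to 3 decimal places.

(0.219, 0.325)

Read off: b = 0.272, SE = 0.032 for incubation time.
df = n − k − 1 = 78 − 3 − 1 = 74.
t* = t_{0.05, 74} = 1.665707.
Margin = t* × SE = 1.665707 × 0.032 = 0.05330.
CI: 0.272 ± 0.05330 → (0.219, 0.325).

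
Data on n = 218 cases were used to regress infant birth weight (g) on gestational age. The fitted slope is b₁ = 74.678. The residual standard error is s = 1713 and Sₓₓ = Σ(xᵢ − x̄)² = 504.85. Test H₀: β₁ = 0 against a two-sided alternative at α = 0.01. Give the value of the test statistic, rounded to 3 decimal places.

t = 0.980

SE(b₁) = s/√Sₓₓ = 1713/√504.85 = 76.2388.
t = 74.678 / 76.2388 = 0.980.
df = n − 2 = 216.
Two-sided p ≈ 0.3284, which is ≥ 0.01, so fail to reject H₀.
The data do not give significant evidence of an association between gestational age and infant birth weight.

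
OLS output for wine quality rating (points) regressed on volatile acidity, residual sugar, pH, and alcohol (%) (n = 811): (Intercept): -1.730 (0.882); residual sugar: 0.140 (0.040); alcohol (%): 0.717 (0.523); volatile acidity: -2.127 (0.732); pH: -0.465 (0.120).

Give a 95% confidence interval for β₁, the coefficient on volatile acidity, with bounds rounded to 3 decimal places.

Read off: b = -2.127, SE = 0.732 for volatile acidity.
df = n − k − 1 = 811 − 4 − 1 = 806.
t* = t_{0.025, 806} = 1.962912.
Margin = t* × SE = 1.962912 × 0.732 = 1.43685.
CI: -2.127 ± 1.43685 → (-3.564, -0.690).

(-3.564, -0.690)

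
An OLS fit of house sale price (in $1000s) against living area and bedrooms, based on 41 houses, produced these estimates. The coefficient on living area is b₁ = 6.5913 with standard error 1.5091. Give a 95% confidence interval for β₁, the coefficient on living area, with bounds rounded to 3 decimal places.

(3.536, 9.646)

df = n − k − 1 = 41 − 2 − 1 = 38.
t* = t_{0.025, 38} = 2.024394.
Margin = t* × SE = 2.024394 × 1.5091 = 3.05501.
CI: 6.5913 ± 3.05501 → (3.536, 9.646).
With 95% confidence, each one-unit increase in living area is associated with a change of between 3.536 and 9.646 $1000s in house sale price, holding the other predictors fixed.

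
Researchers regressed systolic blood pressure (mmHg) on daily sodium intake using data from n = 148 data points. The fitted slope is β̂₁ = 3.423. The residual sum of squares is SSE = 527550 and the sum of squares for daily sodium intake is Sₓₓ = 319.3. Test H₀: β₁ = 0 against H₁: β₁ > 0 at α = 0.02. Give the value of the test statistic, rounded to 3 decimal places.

MSE = SSE/(n − 2) = 527550/146 = 3613.36.
SE(β̂₁) = √(MSE/Sₓₓ) = √(3613.36/319.3) = 3.364.
t = 3.423 / 3.364 = 1.018.
df = n − 2 = 146.
One-sided p ≈ 0.1553, which is ≥ 0.02, so fail to reject H₀.
The data do not give significant evidence that the true slope on daily sodium intake is positive.

t = 1.018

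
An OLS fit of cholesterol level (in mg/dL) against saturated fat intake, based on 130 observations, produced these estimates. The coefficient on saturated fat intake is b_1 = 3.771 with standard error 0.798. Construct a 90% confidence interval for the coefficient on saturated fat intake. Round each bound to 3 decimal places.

df = n − 2 = 130 − 2 = 128.
t* = t_{0.05, 128} = 1.656845.
Margin = t* × SE = 1.656845 × 0.798 = 1.32216.
CI: 3.771 ± 1.32216 → (2.449, 5.093).
With 90% confidence, each one-unit increase in saturated fat intake is associated with a change of between 2.449 and 5.093 mg/dL in cholesterol level.

(2.449, 5.093)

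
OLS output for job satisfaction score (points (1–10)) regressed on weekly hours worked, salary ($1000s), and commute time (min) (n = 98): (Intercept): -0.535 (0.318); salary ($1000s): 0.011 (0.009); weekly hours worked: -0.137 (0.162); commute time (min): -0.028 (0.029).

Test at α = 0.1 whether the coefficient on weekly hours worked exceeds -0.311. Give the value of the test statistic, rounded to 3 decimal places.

Read off: b = -0.137, SE = 0.162 for weekly hours worked.
H₀: β₁ = -0.311 vs H₁: β₁ > -0.311.
t = (-0.137 − (-0.311)) / 0.162 = 1.074.
df = n − k − 1 = 98 − 3 − 1 = 94.
One-sided p ≈ 0.1428, which is ≥ 0.1, so fail to reject H₀.
The data do not give significant evidence that the true slope on weekly hours worked exceeds -0.311 points (1–10) per unit, holding the other predictors fixed.

t = 1.074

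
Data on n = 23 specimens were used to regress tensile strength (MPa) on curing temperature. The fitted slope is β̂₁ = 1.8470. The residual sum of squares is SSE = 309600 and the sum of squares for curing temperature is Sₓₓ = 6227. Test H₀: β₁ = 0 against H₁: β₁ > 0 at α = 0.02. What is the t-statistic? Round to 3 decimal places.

MSE = SSE/(n − 2) = 309600/21 = 14742.9.
SE(β̂₁) = √(MSE/Sₓₓ) = √(14742.9/6227) = 1.53869.
t = 1.8470 / 1.53869 = 1.200.
df = n − 2 = 21.
One-sided p ≈ 0.1217, which is ≥ 0.02, so fail to reject H₀.
The data do not give significant evidence that the true slope on curing temperature is positive.

t = 1.200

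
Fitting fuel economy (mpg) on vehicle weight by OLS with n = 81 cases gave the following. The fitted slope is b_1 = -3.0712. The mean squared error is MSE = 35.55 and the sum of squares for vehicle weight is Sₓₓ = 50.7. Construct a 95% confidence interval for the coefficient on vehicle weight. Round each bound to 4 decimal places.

SE(b_1) = √(MSE/Sₓₓ) = √(35.55/50.7) = 0.837367.
df = n − 2 = 79.
t* = t_{0.025, 79} = 1.99045.
Margin = t* × SE = 1.99045 × 0.837367 = 1.666737.
CI: -3.0712 ± 1.666737 → (-4.7379, -1.4045).
With 95% confidence, each one-unit increase in vehicle weight is associated with a change of between -4.7379 and -1.4045 mpg in fuel economy.

(-4.7379, -1.4045)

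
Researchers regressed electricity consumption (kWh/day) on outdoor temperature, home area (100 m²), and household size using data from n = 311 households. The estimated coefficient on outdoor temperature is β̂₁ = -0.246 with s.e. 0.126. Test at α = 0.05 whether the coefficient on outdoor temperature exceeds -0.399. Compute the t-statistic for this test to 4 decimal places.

H₀: β₁ = -0.399 vs H₁: β₁ > -0.399.
t = (β̂₁ − β₁⁰)/SE = (-0.246 − (-0.399)) / 0.126 = 1.2143.
df = n − k − 1 = 311 − 3 − 1 = 307.
One-sided p ≈ 0.1128, which is ≥ 0.05, so fail to reject H₀.
The data do not give significant evidence that the true slope on outdoor temperature exceeds -0.399 kWh/day per unit, holding the other predictors fixed.

t = 1.2143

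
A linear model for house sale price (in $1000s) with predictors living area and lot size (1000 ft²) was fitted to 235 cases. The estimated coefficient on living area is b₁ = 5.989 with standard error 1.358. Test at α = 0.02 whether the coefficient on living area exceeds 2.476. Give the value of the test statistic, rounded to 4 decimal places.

H₀: β₁ = 2.476 vs H₁: β₁ > 2.476.
t = (b₁ − β₁⁰)/SE = (5.989 − 2.476) / 1.358 = 2.5869.
df = n − k − 1 = 235 − 2 − 1 = 232.
One-sided p ≈ 0.0051, which is < 0.02, so reject H₀.
There is evidence that the true slope on living area exceeds 2.476 $1000s per unit, holding the other predictors fixed.

t = 2.5869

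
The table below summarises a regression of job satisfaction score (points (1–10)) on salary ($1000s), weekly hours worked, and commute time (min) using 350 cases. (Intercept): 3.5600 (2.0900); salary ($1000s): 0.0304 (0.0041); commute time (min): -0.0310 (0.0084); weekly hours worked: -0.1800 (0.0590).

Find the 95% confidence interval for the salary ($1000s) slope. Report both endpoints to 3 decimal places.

Read off: b = 0.0304, SE = 0.0041 for salary ($1000s).
df = n − k − 1 = 350 − 3 − 1 = 346.
t* = t_{0.025, 346} = 1.966844.
Margin = t* × SE = 1.966844 × 0.0041 = 0.00806.
CI: 0.0304 ± 0.00806 → (0.022, 0.038).

(0.022, 0.038)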